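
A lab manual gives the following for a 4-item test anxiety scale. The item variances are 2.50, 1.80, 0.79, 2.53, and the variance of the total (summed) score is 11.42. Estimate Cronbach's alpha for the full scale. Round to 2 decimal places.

Σσᵢ² = 2.50 + 1.80 + 0.79 + 2.53 = 7.62
α = (k/(k−1))·(1 − Σσᵢ²/total variance) = (4/3)·(1 − 7.62/11.42) = 0.44

α = 0.44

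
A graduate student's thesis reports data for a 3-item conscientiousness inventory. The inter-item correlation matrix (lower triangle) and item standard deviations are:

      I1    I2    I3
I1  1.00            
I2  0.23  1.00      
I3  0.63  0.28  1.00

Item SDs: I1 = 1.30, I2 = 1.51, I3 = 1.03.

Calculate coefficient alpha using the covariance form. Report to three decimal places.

α = 0.611

Σσ²ᵢ = 1.30² + 1.51² + 1.03² = 5.0310
Covariances σ_ij = r_ij · s_i · s_j:
  σ(I1,I2) = 0.23 × 1.30 × 1.51 = 0.4515
  σ(I1,I3) = 0.63 × 1.30 × 1.03 = 0.8436
  σ(I2,I3) = 0.28 × 1.51 × 1.03 = 0.4355
σ²_T = Σσ²ᵢ + 2·Σσ_ij = 5.0310 + 2 × 1.7306 = 8.4922
α = (3/2)·(1 − 5.0310/8.4922) = 0.611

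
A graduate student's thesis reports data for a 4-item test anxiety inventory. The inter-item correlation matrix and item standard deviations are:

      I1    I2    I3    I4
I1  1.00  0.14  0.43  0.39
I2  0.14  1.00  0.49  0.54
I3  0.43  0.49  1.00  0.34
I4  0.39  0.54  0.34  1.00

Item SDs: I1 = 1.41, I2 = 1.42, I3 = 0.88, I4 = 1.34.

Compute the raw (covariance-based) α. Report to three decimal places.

α = 0.696

Σσ²ᵢ = 1.41² + 1.42² + 0.88² + 1.34² = 6.5745
Covariances σ_ij = r_ij · s_i · s_j:
  σ(I1,I2) = 0.14 × 1.41 × 1.42 = 0.2803
  σ(I1,I3) = 0.43 × 1.41 × 0.88 = 0.5335
  σ(I1,I4) = 0.39 × 1.41 × 1.34 = 0.7369
  σ(I2,I3) = 0.49 × 1.42 × 0.88 = 0.6123
  σ(I2,I4) = 0.54 × 1.42 × 1.34 = 1.0275
  σ(I3,I4) = 0.34 × 0.88 × 1.34 = 0.4009
σ²_T = Σσ²ᵢ + 2·Σσ_ij = 6.5745 + 2 × 3.5914 = 13.7573
α = (4/3)·(1 − 6.5745/13.7573) = 0.696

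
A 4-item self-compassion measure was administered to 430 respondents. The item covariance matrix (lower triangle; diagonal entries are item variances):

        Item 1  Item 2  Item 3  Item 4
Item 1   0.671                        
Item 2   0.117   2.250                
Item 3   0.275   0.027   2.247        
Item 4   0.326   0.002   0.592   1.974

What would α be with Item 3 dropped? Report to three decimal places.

Remaining items: Item 1, Item 2, Item 4 (k = 3).
ΣVar(i) = 0.671 + 2.250 + 1.974 = 4.895
Var(T) = 4.895 + 2 × 0.445 = 5.785
α (item deleted) = (3/2)·(1 − 4.895/5.785) = 0.231

α = 0.231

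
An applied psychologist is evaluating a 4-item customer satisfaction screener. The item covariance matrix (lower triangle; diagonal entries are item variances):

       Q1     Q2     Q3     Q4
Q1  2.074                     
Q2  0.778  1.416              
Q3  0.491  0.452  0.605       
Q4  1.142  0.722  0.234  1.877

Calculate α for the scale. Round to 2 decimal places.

α = 0.75

sum of item variances = 2.074 + 1.416 + 0.605 + 1.877 = 5.972
Σ_{i<j} σ_ij = 3.819
total variance = 5.972 + 2 × 3.819 = 13.610
α = (k/(k−1))·(1 − sum of item variances/total variance) = (4/3)·(1 − 5.972/13.610) = 0.75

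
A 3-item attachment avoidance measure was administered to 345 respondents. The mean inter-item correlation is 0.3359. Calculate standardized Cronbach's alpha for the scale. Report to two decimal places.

Standardized α = k·r̄ / (1 + (k−1)·r̄) = 3 × 0.3359 / (1 + 2 × 0.3359)
  = 1.0077 / 1.6718 = 0.60

standardized Cronbach's alpha = 0.60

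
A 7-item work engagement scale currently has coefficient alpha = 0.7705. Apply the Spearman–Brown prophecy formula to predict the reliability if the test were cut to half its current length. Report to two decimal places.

Length factor m = 1/2
α' = m·α / (1 − (1−m)·α)
   = 1/2 × 0.7705 / (1 − (1 − 1/2) × 0.7705)
   = 0.3852 / 0.6148 = 0.63

predicted reliability = 0.63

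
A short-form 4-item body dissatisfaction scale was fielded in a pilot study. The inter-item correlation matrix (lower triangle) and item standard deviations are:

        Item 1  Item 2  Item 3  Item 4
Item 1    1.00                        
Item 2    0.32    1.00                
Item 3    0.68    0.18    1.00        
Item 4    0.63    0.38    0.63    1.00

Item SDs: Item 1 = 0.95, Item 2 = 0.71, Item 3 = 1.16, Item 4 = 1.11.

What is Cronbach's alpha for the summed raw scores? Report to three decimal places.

Cronbach's alpha = 0.789

Σσ²ᵢ = 0.95² + 0.71² + 1.16² + 1.11² = 3.9843
Covariances σ_ij = r_ij · s_i · s_j:
  σ(Item 1,Item 2) = 0.32 × 0.95 × 0.71 = 0.2158
  σ(Item 1,Item 3) = 0.68 × 0.95 × 1.16 = 0.7494
  σ(Item 1,Item 4) = 0.63 × 0.95 × 1.11 = 0.6643
  σ(Item 2,Item 3) = 0.18 × 0.71 × 1.16 = 0.1482
  σ(Item 2,Item 4) = 0.38 × 0.71 × 1.11 = 0.2995
  σ(Item 3,Item 4) = 0.63 × 1.16 × 1.11 = 0.8112
σ²_T = Σσ²ᵢ + 2·Σσ_ij = 3.9843 + 2 × 2.8884 = 9.7611
α = (4/3)·(1 − 3.9843/9.7611) = 0.789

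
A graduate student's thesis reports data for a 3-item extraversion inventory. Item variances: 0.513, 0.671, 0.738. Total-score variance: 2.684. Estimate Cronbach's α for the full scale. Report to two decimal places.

Cronbach's α = 0.43

ΣVar(i) = 0.513 + 0.671 + 0.738 = 1.922
α = (k/(k−1))·(1 − ΣVar(i)/total variance) = (3/2)·(1 − 1.922/2.684) = 0.43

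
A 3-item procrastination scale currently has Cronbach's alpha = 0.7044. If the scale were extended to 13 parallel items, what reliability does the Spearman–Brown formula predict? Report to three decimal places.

predicted reliability = 0.912

Length factor m = 13/3 = 4.3333
α' = m·α / (1 + (m−1)·α)
   = 13/3 × 0.7044 / (1 + (13/3 − 1) × 0.7044)
   = 3.0524 / 3.3480 = 0.912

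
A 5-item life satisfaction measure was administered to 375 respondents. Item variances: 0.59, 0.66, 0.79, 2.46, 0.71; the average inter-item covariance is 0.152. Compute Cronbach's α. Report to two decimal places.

ΣVar(i) = 0.59 + 0.66 + 0.79 + 2.46 + 0.71 = 5.21
Sum of the 10 distinct covariances = 10 × 0.152 = 1.520
σ²_total = ΣVar(i) + 2·Σcov = 5.21 + 2 × 1.520 = 8.250
α = (5/4)·(1 − 5.21/8.250) = 0.46

α = 0.46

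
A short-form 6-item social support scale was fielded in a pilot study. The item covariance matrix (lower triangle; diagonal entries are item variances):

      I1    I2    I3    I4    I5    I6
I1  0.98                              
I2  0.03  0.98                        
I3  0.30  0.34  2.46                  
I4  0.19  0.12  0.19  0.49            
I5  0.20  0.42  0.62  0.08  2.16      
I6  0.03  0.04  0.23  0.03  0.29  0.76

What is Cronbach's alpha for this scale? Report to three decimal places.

Σσ²ᵢ = 0.98 + 0.98 + 2.46 + 0.49 + 2.16 + 0.76 = 7.83
Sum of off-diagonal covariances = 3.11
σ²_total = 7.83 + 2 × 3.11 = 14.05
α = (k/(k−1))·(1 − Σσ²ᵢ/σ²_total) = (6/5)·(1 − 7.83/14.05) = 0.531

Cronbach's alpha = 0.531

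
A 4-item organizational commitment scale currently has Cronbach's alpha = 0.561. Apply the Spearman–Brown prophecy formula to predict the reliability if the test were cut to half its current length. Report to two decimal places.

predicted reliability = 0.39

Length factor m = 1/2
α' = m·α / (1 − (1−m)·α)
   = 1/2 × 0.561 / (1 − (1 − 1/2) × 0.561)
   = 0.2805 / 0.7195 = 0.39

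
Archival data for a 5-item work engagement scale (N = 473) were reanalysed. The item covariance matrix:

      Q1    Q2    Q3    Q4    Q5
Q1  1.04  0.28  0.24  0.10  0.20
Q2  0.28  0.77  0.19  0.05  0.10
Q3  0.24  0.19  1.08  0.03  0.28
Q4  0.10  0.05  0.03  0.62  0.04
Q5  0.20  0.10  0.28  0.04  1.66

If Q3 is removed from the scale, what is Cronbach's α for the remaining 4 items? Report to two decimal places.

Remaining items: Q1, Q2, Q4, Q5 (k = 4).
Σσᵢ² = 1.04 + 0.77 + 0.62 + 1.66 = 4.09
Var(T) = 4.09 + 2 × 0.77 = 5.63
α (item deleted) = (4/3)·(1 − 4.09/5.63) = 0.36

α = 0.36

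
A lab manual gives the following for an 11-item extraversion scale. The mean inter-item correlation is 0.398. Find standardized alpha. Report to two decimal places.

Standardized α = k·r̄ / (1 + (k−1)·r̄) = 11 × 0.398 / (1 + 10 × 0.398)
  = 4.3780 / 4.9800 = 0.88

α = 0.88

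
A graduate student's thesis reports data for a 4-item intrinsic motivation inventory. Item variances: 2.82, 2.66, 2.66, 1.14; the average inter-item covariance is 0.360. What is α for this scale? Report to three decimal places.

Σσᵢ² = 2.82 + 2.66 + 2.66 + 1.14 = 9.28
Sum of the 6 distinct covariances = 6 × 0.360 = 2.160
σ²_total = Σσᵢ² + 2·Σcov = 9.28 + 2 × 2.160 = 13.600
α = (4/3)·(1 − 9.28/13.600) = 0.424

α = 0.424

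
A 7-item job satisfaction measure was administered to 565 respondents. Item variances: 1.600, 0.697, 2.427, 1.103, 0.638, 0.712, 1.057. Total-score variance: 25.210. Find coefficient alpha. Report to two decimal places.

sum of item variances = 1.600 + 0.697 + 2.427 + 1.103 + 0.638 + 0.712 + 1.057 = 8.234
α = (k/(k−1))·(1 − sum of item variances/total variance) = (7/6)·(1 − 8.234/25.210) = 0.79

coefficient alpha = 0.79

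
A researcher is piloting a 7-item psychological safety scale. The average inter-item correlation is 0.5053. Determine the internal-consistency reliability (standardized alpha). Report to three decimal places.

Standardized α = k·r̄ / (1 + (k−1)·r̄) = 7 × 0.5053 / (1 + 6 × 0.5053)
  = 3.5371 / 4.0318 = 0.877

α = 0.877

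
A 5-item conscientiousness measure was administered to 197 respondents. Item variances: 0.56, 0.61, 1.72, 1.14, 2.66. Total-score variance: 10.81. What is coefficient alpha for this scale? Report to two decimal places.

ΣVar(i) = 0.56 + 0.61 + 1.72 + 1.14 + 2.66 = 6.69
α = (k/(k−1))·(1 − ΣVar(i)/total variance) = (5/4)·(1 − 6.69/10.81) = 0.48

α = 0.48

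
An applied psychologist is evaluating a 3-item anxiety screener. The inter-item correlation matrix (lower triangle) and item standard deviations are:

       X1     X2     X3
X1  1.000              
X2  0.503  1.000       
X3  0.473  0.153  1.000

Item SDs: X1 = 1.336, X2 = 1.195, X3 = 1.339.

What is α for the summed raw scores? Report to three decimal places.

Σσ²ᵢ = 1.336² + 1.195² + 1.339² = 5.0058
Covariances σ_ij = r_ij · s_i · s_j:
  σ(X1,X2) = 0.503 × 1.336 × 1.195 = 0.8030
  σ(X1,X3) = 0.473 × 1.336 × 1.339 = 0.8462
  σ(X2,X3) = 0.153 × 1.195 × 1.339 = 0.2448
σ²_T = Σσ²ᵢ + 2·Σσ_ij = 5.0058 + 2 × 1.8940 = 8.7938
α = (3/2)·(1 − 5.0058/8.7938) = 0.646

α = 0.646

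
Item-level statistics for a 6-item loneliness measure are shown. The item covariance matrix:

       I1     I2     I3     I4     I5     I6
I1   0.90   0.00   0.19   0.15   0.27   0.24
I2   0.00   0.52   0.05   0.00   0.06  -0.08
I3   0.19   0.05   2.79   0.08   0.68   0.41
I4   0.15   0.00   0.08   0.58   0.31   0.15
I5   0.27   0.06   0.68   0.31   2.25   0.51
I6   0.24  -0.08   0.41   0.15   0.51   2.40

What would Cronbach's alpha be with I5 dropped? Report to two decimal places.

α = 0.31

Remaining items: I1, I2, I3, I4, I6 (k = 5).
sum of item variances = 0.90 + 0.52 + 2.79 + 0.58 + 2.40 = 7.19
σ²_T = 7.19 + 2 × 1.19 = 9.57
α (item deleted) = (5/4)·(1 − 7.19/9.57) = 0.31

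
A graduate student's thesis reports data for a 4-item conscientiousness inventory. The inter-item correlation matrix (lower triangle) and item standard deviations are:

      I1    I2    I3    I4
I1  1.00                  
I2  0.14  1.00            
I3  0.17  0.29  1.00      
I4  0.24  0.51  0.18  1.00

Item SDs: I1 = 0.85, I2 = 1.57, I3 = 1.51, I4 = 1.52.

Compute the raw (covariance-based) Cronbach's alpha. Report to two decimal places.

α = 0.58

Σσ²ᵢ = 0.85² + 1.57² + 1.51² + 1.52² = 7.7779
Covariances σ_ij = r_ij · s_i · s_j:
  σ(I1,I2) = 0.14 × 0.85 × 1.57 = 0.1868
  σ(I1,I3) = 0.17 × 0.85 × 1.51 = 0.2182
  σ(I1,I4) = 0.24 × 0.85 × 1.52 = 0.3101
  σ(I2,I3) = 0.29 × 1.57 × 1.51 = 0.6875
  σ(I2,I4) = 0.51 × 1.57 × 1.52 = 1.2171
  σ(I3,I4) = 0.18 × 1.51 × 1.52 = 0.4131
σ²_T = Σσ²ᵢ + 2·Σσ_ij = 7.7779 + 2 × 3.0328 = 13.8435
α = (4/3)·(1 − 7.7779/13.8435) = 0.58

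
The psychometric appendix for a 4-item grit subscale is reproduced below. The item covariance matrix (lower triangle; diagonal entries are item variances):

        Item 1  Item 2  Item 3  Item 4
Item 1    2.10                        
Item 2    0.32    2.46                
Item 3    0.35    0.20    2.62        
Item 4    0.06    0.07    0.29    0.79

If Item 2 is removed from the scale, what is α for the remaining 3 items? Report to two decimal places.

α = 0.30

Remaining items: Item 1, Item 3, Item 4 (k = 3).
Σσᵢ² = 2.10 + 2.62 + 0.79 = 5.51
Var(T) = 5.51 + 2 × 0.70 = 6.91
α (item deleted) = (3/2)·(1 − 5.51/6.91) = 0.30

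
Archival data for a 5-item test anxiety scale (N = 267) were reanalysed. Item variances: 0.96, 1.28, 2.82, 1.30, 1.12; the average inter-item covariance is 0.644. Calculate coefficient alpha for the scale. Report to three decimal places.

Σσ²ᵢ = 0.96 + 1.28 + 2.82 + 1.30 + 1.12 = 7.48
Sum of the 10 distinct covariances = 10 × 0.644 = 6.440
total variance = Σσ²ᵢ + 2·Σcov = 7.48 + 2 × 6.440 = 20.360
α = (5/4)·(1 − 7.48/20.360) = 0.791

coefficient alpha = 0.791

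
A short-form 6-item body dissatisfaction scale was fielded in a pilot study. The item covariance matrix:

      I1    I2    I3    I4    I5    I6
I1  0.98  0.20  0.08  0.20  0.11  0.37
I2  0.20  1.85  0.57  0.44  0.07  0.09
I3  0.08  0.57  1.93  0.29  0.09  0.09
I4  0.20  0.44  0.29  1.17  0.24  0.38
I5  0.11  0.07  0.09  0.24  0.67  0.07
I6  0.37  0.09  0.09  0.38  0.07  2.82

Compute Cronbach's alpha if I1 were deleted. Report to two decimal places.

Remaining items: I2, I3, I4, I5, I6 (k = 5).
Σσ²ᵢ = 1.85 + 1.93 + 1.17 + 0.67 + 2.82 = 8.44
Var(T) = 8.44 + 2 × 2.33 = 13.10
α (item deleted) = (5/4)·(1 − 8.44/13.10) = 0.44

Cronbach's alpha = 0.44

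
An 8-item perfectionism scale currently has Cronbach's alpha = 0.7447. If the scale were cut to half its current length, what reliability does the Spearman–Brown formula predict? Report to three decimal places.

predicted reliability = 0.593

Length factor m = 1/2
α' = m·α / (1 − (1−m)·α)
   = 1/2 × 0.7447 / (1 − (1 − 1/2) × 0.7447)
   = 0.3724 / 0.6277 = 0.593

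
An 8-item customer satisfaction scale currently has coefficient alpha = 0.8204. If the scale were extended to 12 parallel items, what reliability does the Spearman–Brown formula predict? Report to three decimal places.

predicted reliability = 0.873

Length factor m = 12/8 = 1.5000
α' = m·α / (1 + (m−1)·α)
   = 12/8 × 0.8204 / (1 + (12/8 − 1) × 0.8204)
   = 1.2306 / 1.4102 = 0.873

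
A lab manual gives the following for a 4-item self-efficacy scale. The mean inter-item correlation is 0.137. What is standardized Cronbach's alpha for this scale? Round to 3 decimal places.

standardized Cronbach's alpha = 0.388

Standardized α = k·r̄ / (1 + (k−1)·r̄) = 4 × 0.137 / (1 + 3 × 0.137)
  = 0.5480 / 1.4110 = 0.388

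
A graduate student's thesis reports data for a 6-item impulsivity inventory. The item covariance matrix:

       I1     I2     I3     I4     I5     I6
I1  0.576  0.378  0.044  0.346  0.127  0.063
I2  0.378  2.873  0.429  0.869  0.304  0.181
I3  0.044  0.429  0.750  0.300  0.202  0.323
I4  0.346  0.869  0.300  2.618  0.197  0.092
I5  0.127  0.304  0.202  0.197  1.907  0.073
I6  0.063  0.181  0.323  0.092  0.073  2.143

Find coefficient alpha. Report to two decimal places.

α = 0.50

Σσ²ᵢ = 0.576 + 2.873 + 0.750 + 2.618 + 1.907 + 2.143 = 10.867
Sum of off-diagonal covariances = 3.928
Var(T) = 10.867 + 2 × 3.928 = 18.723
α = (k/(k−1))·(1 − Σσ²ᵢ/Var(T)) = (6/5)·(1 − 10.867/18.723) = 0.50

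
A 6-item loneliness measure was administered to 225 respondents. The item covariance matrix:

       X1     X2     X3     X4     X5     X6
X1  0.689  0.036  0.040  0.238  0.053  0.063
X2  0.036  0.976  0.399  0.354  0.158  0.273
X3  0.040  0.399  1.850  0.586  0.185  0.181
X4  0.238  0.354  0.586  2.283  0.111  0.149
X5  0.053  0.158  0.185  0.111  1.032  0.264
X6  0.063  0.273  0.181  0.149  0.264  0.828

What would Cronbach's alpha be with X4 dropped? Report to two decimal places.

α = 0.48

Remaining items: X1, X2, X3, X5, X6 (k = 5).
ΣVar(i) = 0.689 + 0.976 + 1.850 + 1.032 + 0.828 = 5.375
σ²_T = 5.375 + 2 × 1.652 = 8.679
α (item deleted) = (5/4)·(1 − 5.375/8.679) = 0.48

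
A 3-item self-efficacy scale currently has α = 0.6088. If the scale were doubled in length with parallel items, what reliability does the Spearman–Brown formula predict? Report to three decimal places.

Length factor m = 2
α' = m·α / (1 + (m−1)·α)
   = 2 × 0.6088 / (1 + (2 − 1) × 0.6088)
   = 1.2176 / 1.6088 = 0.757

predicted reliability = 0.757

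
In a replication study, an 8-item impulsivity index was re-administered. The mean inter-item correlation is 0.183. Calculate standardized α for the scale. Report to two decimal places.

Standardized α = k·r̄ / (1 + (k−1)·r̄) = 8 × 0.183 / (1 + 7 × 0.183)
  = 1.4640 / 2.2810 = 0.64

α = 0.64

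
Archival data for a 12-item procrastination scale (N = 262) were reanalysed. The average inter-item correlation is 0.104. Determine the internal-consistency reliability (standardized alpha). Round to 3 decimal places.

standardized alpha = 0.582

Standardized α = k·r̄ / (1 + (k−1)·r̄) = 12 × 0.104 / (1 + 11 × 0.104)
  = 1.2480 / 2.1440 = 0.582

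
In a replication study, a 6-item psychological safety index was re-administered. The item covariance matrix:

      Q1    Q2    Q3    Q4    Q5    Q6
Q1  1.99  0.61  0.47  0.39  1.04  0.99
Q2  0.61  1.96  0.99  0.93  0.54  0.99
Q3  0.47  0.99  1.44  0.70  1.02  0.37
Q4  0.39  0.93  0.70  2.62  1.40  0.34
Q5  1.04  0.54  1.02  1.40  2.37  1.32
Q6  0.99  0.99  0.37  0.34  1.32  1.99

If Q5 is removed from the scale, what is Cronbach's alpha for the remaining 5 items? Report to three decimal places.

Cronbach's alpha = 0.719

Remaining items: Q1, Q2, Q3, Q4, Q6 (k = 5).
ΣVar(i) = 1.99 + 1.96 + 1.44 + 2.62 + 1.99 = 10.00
total variance = 10.00 + 2 × 6.78 = 23.56
α (item deleted) = (5/4)·(1 − 10.00/23.56) = 0.719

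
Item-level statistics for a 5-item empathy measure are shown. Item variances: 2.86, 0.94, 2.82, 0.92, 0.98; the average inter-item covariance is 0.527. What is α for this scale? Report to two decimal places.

ΣVar(i) = 2.86 + 0.94 + 2.82 + 0.92 + 0.98 = 8.52
Sum of the 10 distinct covariances = 10 × 0.527 = 5.270
Var(T) = ΣVar(i) + 2·Σcov = 8.52 + 2 × 5.270 = 19.060
α = (5/4)·(1 − 8.52/19.060) = 0.69

α = 0.69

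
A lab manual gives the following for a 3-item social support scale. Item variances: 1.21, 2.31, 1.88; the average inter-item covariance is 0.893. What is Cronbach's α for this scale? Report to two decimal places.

Cronbach's α = 0.75

Σσᵢ² = 1.21 + 2.31 + 1.88 = 5.40
Sum of the 3 distinct covariances = 3 × 0.893 = 2.679
σ²_T = Σσᵢ² + 2·Σcov = 5.40 + 2 × 2.679 = 10.758
α = (3/2)·(1 − 5.40/10.758) = 0.75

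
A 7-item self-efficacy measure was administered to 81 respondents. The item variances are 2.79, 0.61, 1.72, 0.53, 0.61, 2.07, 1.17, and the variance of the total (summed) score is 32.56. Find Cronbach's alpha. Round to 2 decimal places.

Cronbach's alpha = 0.83

Σσᵢ² = 2.79 + 0.61 + 1.72 + 0.53 + 0.61 + 2.07 + 1.17 = 9.50
α = (k/(k−1))·(1 − Σσᵢ²/total variance) = (7/6)·(1 − 9.50/32.56) = 0.83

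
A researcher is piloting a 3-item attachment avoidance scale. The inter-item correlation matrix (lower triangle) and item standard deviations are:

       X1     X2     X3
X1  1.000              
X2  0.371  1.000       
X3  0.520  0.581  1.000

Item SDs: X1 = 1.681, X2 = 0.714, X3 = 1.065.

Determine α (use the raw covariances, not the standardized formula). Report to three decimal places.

α = 0.673

Σσ²ᵢ = 1.681² + 0.714² + 1.065² = 4.4698
Covariances σ_ij = r_ij · s_i · s_j:
  σ(X1,X2) = 0.371 × 1.681 × 0.714 = 0.4453
  σ(X1,X3) = 0.520 × 1.681 × 1.065 = 0.9309
  σ(X2,X3) = 0.581 × 0.714 × 1.065 = 0.4418
σ²_T = Σσ²ᵢ + 2·Σσ_ij = 4.4698 + 2 × 1.8180 = 8.1058
α = (3/2)·(1 − 4.4698/8.1058) = 0.673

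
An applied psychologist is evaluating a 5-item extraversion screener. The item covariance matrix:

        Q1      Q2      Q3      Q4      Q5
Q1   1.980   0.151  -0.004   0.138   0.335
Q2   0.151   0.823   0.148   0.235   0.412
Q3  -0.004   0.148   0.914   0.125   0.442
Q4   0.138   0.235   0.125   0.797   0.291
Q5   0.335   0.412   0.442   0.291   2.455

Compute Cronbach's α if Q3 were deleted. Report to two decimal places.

Remaining items: Q1, Q2, Q4, Q5 (k = 4).
Σσ²ᵢ = 1.980 + 0.823 + 0.797 + 2.455 = 6.055
σ²_T = 6.055 + 2 × 1.562 = 9.179
α (item deleted) = (4/3)·(1 − 6.055/9.179) = 0.45

α = 0.45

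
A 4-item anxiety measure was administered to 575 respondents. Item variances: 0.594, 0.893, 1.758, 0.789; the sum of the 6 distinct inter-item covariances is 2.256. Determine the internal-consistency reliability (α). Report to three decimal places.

Σσᵢ² = 0.594 + 0.893 + 1.758 + 0.789 = 4.034
Sum of distinct covariances = 2.256
total variance = Σσᵢ² + 2·Σcov = 4.034 + 2 × 2.256 = 8.546
α = (4/3)·(1 − 4.034/8.546) = 0.704

α = 0.704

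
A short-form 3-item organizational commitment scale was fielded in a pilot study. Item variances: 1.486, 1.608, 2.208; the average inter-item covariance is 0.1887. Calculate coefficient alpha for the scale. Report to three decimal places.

α = 0.264

Σσᵢ² = 1.486 + 1.608 + 2.208 = 5.302
Sum of the 3 distinct covariances = 3 × 0.1887 = 0.5661
Var(T) = Σσᵢ² + 2·Σcov = 5.302 + 2 × 0.5661 = 6.4342
α = (3/2)·(1 − 5.302/6.4342) = 0.264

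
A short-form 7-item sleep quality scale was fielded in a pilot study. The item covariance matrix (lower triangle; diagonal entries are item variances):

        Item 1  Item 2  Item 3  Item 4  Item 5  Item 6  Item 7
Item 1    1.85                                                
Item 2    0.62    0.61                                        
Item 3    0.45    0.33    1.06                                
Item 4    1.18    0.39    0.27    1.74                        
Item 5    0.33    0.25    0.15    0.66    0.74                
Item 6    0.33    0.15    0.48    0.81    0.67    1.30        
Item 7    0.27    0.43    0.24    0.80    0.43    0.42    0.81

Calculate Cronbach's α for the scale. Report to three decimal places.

α = 0.822

ΣVar(i) = 1.85 + 0.61 + 1.06 + 1.74 + 0.74 + 1.30 + 0.81 = 8.11
Σ_{i<j} σ_ij = 9.66
Var(T) = 8.11 + 2 × 9.66 = 27.43
α = (k/(k−1))·(1 − ΣVar(i)/Var(T)) = (7/6)·(1 − 8.11/27.43) = 0.822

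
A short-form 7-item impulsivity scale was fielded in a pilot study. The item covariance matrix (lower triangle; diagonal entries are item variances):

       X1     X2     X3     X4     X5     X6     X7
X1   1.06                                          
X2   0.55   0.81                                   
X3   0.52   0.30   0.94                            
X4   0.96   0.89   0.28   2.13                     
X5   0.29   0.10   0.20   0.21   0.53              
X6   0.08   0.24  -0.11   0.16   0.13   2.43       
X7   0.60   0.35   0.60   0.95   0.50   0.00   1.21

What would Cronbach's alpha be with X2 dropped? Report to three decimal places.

Cronbach's alpha = 0.677

Remaining items: X1, X3, X4, X5, X6, X7 (k = 6).
Σσ²ᵢ = 1.06 + 0.94 + 2.13 + 0.53 + 2.43 + 1.21 = 8.30
σ²_T = 8.30 + 2 × 5.37 = 19.04
α (item deleted) = (6/5)·(1 − 8.30/19.04) = 0.677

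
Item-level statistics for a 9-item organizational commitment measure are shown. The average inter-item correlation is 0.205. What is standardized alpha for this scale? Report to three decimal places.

α = 0.699

Standardized α = k·r̄ / (1 + (k−1)·r̄) = 9 × 0.205 / (1 + 8 × 0.205)
  = 1.8450 / 2.6400 = 0.699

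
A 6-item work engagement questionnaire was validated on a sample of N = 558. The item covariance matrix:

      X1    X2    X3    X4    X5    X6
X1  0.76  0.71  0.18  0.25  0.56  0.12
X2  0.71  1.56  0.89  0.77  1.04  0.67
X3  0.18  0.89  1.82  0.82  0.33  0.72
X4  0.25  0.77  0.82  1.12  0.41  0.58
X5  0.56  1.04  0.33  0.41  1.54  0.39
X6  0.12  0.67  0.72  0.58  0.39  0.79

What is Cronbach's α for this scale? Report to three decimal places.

Cronbach's α = 0.828

Σσ²ᵢ = 0.76 + 1.56 + 1.82 + 1.12 + 1.54 + 0.79 = 7.59
Sum of off-diagonal covariances = 8.44
Var(T) = 7.59 + 2 × 8.44 = 24.47
α = (k/(k−1))·(1 − Σσ²ᵢ/Var(T)) = (6/5)·(1 − 7.59/24.47) = 0.828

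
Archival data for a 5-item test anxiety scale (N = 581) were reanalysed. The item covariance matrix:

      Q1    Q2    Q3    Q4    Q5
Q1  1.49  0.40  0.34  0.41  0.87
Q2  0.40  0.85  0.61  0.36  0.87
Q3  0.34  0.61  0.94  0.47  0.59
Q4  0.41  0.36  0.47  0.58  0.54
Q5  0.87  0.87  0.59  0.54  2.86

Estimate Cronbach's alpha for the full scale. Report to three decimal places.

ΣVar(i) = 1.49 + 0.85 + 0.94 + 0.58 + 2.86 = 6.72
Sum of the distinct covariances = 5.46
Var(T) = 6.72 + 2 × 5.46 = 17.64
α = (k/(k−1))·(1 − ΣVar(i)/Var(T)) = (5/4)·(1 − 6.72/17.64) = 0.774

Cronbach's alpha = 0.774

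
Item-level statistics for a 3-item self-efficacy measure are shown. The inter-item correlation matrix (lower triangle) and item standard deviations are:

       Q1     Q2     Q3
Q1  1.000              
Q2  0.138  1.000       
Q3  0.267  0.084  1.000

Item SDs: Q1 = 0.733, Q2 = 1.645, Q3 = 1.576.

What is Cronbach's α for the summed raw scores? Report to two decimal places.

α = 0.29

Σσ²ᵢ = 0.733² + 1.645² + 1.576² = 5.7271
Covariances σ_ij = r_ij · s_i · s_j:
  σ(Q1,Q2) = 0.138 × 0.733 × 1.645 = 0.1664
  σ(Q1,Q3) = 0.267 × 0.733 × 1.576 = 0.3084
  σ(Q2,Q3) = 0.084 × 1.645 × 1.576 = 0.2178
σ²_T = Σσ²ᵢ + 2·Σσ_ij = 5.7271 + 2 × 0.6926 = 7.1123
α = (3/2)·(1 − 5.7271/7.1123) = 0.29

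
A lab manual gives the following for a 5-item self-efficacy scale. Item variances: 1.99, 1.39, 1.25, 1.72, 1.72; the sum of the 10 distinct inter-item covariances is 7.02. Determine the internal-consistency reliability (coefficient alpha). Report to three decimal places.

Σσᵢ² = 1.99 + 1.39 + 1.25 + 1.72 + 1.72 = 8.07
Sum of distinct covariances = 7.02
σ²_total = Σσᵢ² + 2·Σcov = 8.07 + 2 × 7.02 = 22.11
α = (5/4)·(1 − 8.07/22.11) = 0.794

coefficient alpha = 0.794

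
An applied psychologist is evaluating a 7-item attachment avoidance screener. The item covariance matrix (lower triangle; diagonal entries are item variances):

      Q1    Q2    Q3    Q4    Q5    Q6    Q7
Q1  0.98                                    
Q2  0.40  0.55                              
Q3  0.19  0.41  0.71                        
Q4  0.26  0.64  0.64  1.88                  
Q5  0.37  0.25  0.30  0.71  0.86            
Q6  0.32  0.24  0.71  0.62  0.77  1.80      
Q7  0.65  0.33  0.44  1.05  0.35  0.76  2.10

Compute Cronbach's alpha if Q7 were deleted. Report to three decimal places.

Remaining items: Q1, Q2, Q3, Q4, Q5, Q6 (k = 6).
Σσᵢ² = 0.98 + 0.55 + 0.71 + 1.88 + 0.86 + 1.80 = 6.78
σ²_total = 6.78 + 2 × 6.83 = 20.44
α (item deleted) = (6/5)·(1 − 6.78/20.44) = 0.802

Cronbach's alpha = 0.802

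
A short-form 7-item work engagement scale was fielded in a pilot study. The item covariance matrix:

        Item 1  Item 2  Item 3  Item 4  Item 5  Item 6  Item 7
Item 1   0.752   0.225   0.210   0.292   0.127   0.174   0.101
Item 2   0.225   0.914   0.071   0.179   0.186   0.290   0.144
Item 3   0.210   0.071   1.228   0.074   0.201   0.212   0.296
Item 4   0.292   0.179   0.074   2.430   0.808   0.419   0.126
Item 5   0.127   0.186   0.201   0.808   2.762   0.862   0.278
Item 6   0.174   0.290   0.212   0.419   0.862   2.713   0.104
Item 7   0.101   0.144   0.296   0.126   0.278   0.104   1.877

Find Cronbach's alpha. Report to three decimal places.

Σσᵢ² = 0.752 + 0.914 + 1.228 + 2.430 + 2.762 + 2.713 + 1.877 = 12.676
Σ_{i<j} σ_ij = 5.379
σ²_total = 12.676 + 2 × 5.379 = 23.434
α = (k/(k−1))·(1 − Σσᵢ²/σ²_total) = (7/6)·(1 − 12.676/23.434) = 0.536

α = 0.536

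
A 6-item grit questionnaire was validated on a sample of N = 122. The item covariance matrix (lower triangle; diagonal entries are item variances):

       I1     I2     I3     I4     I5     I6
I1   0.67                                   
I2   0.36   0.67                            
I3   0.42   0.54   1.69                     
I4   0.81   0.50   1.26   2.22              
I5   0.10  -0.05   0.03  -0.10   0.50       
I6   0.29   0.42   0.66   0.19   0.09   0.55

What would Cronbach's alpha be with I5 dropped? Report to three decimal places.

Cronbach's alpha = 0.816

Remaining items: I1, I2, I3, I4, I6 (k = 5).
Σσ²ᵢ = 0.67 + 0.67 + 1.69 + 2.22 + 0.55 = 5.80
σ²_total = 5.80 + 2 × 5.45 = 16.70
α (item deleted) = (5/4)·(1 − 5.80/16.70) = 0.816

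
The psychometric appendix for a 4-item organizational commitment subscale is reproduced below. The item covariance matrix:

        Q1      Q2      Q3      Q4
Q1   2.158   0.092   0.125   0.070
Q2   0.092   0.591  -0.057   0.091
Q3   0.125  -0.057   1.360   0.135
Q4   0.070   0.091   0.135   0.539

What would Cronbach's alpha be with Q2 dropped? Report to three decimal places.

Remaining items: Q1, Q3, Q4 (k = 3).
Σσᵢ² = 2.158 + 1.360 + 0.539 = 4.057
Var(T) = 4.057 + 2 × 0.330 = 4.717
α (item deleted) = (3/2)·(1 − 4.057/4.717) = 0.210

Cronbach's alpha = 0.210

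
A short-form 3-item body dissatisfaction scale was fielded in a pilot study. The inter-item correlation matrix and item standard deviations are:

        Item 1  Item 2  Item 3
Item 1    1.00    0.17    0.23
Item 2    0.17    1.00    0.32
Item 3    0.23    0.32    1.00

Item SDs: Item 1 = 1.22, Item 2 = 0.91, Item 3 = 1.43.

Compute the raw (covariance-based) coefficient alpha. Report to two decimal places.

Σσ²ᵢ = 1.22² + 0.91² + 1.43² = 4.3614
Covariances σ_ij = r_ij · s_i · s_j:
  σ(Item 1,Item 2) = 0.17 × 1.22 × 0.91 = 0.1887
  σ(Item 1,Item 3) = 0.23 × 1.22 × 1.43 = 0.4013
  σ(Item 2,Item 3) = 0.32 × 0.91 × 1.43 = 0.4164
σ²_T = Σσ²ᵢ + 2·Σσ_ij = 4.3614 + 2 × 1.0064 = 6.3742
α = (3/2)·(1 − 4.3614/6.3742) = 0.47

α = 0.47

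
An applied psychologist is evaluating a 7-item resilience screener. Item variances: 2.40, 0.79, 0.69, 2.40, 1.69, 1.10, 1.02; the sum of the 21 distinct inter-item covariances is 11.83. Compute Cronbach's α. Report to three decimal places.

ΣVar(i) = 2.40 + 0.79 + 0.69 + 2.40 + 1.69 + 1.10 + 1.02 = 10.09
Sum of distinct covariances = 11.83
total variance = ΣVar(i) + 2·Σcov = 10.09 + 2 × 11.83 = 33.75
α = (7/6)·(1 − 10.09/33.75) = 0.818

α = 0.818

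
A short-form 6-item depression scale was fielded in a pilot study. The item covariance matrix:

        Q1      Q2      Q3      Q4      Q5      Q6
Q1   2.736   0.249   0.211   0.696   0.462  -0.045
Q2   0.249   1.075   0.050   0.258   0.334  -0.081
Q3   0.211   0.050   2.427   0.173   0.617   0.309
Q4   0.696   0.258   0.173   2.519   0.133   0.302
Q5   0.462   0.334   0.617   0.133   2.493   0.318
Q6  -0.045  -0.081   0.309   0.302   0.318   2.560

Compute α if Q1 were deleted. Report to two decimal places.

α = 0.38

Remaining items: Q2, Q3, Q4, Q5, Q6 (k = 5).
Σσ²ᵢ = 1.075 + 2.427 + 2.519 + 2.493 + 2.560 = 11.074
σ²_total = 11.074 + 2 × 2.413 = 15.900
α (item deleted) = (5/4)·(1 − 11.074/15.900) = 0.38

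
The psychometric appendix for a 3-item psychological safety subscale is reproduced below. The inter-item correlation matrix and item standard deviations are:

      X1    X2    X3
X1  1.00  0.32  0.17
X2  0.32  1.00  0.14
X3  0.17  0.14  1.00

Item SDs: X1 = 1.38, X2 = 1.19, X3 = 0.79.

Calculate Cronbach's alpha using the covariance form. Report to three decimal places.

Σσ²ᵢ = 1.38² + 1.19² + 0.79² = 3.9446
Covariances σ_ij = r_ij · s_i · s_j:
  σ(X1,X2) = 0.32 × 1.38 × 1.19 = 0.5255
  σ(X1,X3) = 0.17 × 1.38 × 0.79 = 0.1853
  σ(X2,X3) = 0.14 × 1.19 × 0.79 = 0.1316
σ²_T = Σσ²ᵢ + 2·Σσ_ij = 3.9446 + 2 × 0.8424 = 5.6294
α = (3/2)·(1 − 3.9446/5.6294) = 0.449

α = 0.449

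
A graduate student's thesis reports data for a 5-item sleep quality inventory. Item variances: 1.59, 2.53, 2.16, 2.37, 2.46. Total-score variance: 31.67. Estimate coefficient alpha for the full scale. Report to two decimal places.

α = 0.81

ΣVar(i) = 1.59 + 2.53 + 2.16 + 2.37 + 2.46 = 11.11
α = (k/(k−1))·(1 − ΣVar(i)/σ²_total) = (5/4)·(1 − 11.11/31.67) = 0.81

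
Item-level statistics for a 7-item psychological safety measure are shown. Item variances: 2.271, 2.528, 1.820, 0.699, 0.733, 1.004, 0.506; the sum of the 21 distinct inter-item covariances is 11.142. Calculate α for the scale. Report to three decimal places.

α = 0.816

Σσ²ᵢ = 2.271 + 2.528 + 1.820 + 0.699 + 0.733 + 1.004 + 0.506 = 9.561
Sum of distinct covariances = 11.142
σ²_total = Σσ²ᵢ + 2·Σcov = 9.561 + 2 × 11.142 = 31.845
α = (7/6)·(1 − 9.561/31.845) = 0.816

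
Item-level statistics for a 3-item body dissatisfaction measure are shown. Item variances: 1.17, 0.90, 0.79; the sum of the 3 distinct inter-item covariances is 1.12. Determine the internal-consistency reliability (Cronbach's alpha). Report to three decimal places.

Σσᵢ² = 1.17 + 0.90 + 0.79 = 2.86
Sum of distinct covariances = 1.12
σ²_total = Σσᵢ² + 2·Σcov = 2.86 + 2 × 1.12 = 5.10
α = (3/2)·(1 − 2.86/5.10) = 0.659

Cronbach's alpha = 0.659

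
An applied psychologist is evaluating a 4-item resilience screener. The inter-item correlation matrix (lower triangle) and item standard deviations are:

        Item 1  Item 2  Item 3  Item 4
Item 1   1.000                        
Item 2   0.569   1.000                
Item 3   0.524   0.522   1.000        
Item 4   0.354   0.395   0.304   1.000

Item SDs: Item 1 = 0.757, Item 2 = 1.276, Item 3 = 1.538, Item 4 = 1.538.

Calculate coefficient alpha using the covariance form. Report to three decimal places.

Σσ²ᵢ = 0.757² + 1.276² + 1.538² + 1.538² = 6.9321
Covariances σ_ij = r_ij · s_i · s_j:
  σ(Item 1,Item 2) = 0.569 × 0.757 × 1.276 = 0.5496
  σ(Item 1,Item 3) = 0.524 × 0.757 × 1.538 = 0.6101
  σ(Item 1,Item 4) = 0.354 × 0.757 × 1.538 = 0.4122
  σ(Item 2,Item 3) = 0.522 × 1.276 × 1.538 = 1.0244
  σ(Item 2,Item 4) = 0.395 × 1.276 × 1.538 = 0.7752
  σ(Item 3,Item 4) = 0.304 × 1.538 × 1.538 = 0.7191
σ²_T = Σσ²ᵢ + 2·Σσ_ij = 6.9321 + 2 × 4.0906 = 15.1133
α = (4/3)·(1 − 6.9321/15.1133) = 0.722

α = 0.722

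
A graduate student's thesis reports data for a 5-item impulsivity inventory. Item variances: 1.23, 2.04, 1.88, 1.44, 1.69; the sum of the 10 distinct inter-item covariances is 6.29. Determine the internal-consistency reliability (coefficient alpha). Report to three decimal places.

α = 0.754

sum of item variances = 1.23 + 2.04 + 1.88 + 1.44 + 1.69 = 8.28
Sum of distinct covariances = 6.29
Var(T) = sum of item variances + 2·Σcov = 8.28 + 2 × 6.29 = 20.86
α = (5/4)·(1 − 8.28/20.86) = 0.754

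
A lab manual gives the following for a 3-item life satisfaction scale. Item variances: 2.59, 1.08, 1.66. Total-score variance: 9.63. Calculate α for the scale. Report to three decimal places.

Σσᵢ² = 2.59 + 1.08 + 1.66 = 5.33
α = (k/(k−1))·(1 − Σσᵢ²/Var(T)) = (3/2)·(1 − 5.33/9.63) = 0.670

α = 0.670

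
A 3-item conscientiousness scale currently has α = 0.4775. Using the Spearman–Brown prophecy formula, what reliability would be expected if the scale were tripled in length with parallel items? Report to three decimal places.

predicted reliability = 0.733

Length factor m = 3
α' = m·α / (1 + (m−1)·α)
   = 3 × 0.4775 / (1 + (3 − 1) × 0.4775)
   = 1.4325 / 1.9550 = 0.733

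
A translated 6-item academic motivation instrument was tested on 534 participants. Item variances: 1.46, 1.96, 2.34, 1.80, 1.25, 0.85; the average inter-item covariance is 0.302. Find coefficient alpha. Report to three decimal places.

Σσᵢ² = 1.46 + 1.96 + 2.34 + 1.80 + 1.25 + 0.85 = 9.66
Sum of the 15 distinct covariances = 15 × 0.302 = 4.530
σ²_T = Σσᵢ² + 2·Σcov = 9.66 + 2 × 4.530 = 18.720
α = (6/5)·(1 − 9.66/18.720) = 0.581

coefficient alpha = 0.581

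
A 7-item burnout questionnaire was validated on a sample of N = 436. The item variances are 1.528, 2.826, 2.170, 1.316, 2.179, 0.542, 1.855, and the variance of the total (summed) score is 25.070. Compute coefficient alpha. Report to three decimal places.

coefficient alpha = 0.589

Σσᵢ² = 1.528 + 2.826 + 2.170 + 1.316 + 2.179 + 0.542 + 1.855 = 12.416
α = (k/(k−1))·(1 − Σσᵢ²/σ²_total) = (7/6)·(1 − 12.416/25.070) = 0.589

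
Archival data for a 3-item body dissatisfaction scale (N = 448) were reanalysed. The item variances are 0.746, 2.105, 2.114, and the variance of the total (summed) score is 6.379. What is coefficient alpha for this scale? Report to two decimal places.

α = 0.33

ΣVar(i) = 0.746 + 2.105 + 2.114 = 4.965
α = (k/(k−1))·(1 − ΣVar(i)/σ²_T) = (3/2)·(1 − 4.965/6.379) = 0.33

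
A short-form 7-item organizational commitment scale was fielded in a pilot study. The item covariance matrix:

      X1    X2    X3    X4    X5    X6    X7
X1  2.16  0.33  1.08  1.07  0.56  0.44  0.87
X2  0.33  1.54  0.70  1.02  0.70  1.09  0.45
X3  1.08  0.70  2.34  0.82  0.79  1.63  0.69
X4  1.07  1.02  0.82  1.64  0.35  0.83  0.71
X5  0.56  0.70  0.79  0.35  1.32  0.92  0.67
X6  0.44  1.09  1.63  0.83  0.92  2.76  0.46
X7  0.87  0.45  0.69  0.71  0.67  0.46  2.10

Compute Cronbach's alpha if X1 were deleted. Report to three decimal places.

Remaining items: X2, X3, X4, X5, X6, X7 (k = 6).
Σσ²ᵢ = 1.54 + 2.34 + 1.64 + 1.32 + 2.76 + 2.10 = 11.70
Var(T) = 11.70 + 2 × 11.83 = 35.36
α (item deleted) = (6/5)·(1 − 11.70/35.36) = 0.803

α = 0.803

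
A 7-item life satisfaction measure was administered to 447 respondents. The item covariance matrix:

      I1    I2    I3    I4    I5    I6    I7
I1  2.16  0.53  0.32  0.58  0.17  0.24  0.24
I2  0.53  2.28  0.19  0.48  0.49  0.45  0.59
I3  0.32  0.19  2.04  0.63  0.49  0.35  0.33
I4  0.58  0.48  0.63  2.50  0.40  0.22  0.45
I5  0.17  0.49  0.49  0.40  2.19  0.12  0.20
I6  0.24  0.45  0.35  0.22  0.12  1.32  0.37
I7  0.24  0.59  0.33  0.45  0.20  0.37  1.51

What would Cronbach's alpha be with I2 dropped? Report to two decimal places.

Remaining items: I1, I3, I4, I5, I6, I7 (k = 6).
Σσᵢ² = 2.16 + 2.04 + 2.50 + 2.19 + 1.32 + 1.51 = 11.72
Var(T) = 11.72 + 2 × 5.11 = 21.94
α (item deleted) = (6/5)·(1 − 11.72/21.94) = 0.56

Cronbach's alpha = 0.56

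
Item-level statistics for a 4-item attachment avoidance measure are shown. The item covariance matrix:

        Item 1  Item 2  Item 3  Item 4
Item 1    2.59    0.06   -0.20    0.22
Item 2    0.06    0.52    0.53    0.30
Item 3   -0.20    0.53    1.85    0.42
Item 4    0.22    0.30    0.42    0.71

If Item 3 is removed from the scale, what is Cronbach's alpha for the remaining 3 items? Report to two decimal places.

Remaining items: Item 1, Item 2, Item 4 (k = 3).
Σσ²ᵢ = 2.59 + 0.52 + 0.71 = 3.82
total variance = 3.82 + 2 × 0.58 = 4.98
α (item deleted) = (3/2)·(1 − 3.82/4.98) = 0.35

α = 0.35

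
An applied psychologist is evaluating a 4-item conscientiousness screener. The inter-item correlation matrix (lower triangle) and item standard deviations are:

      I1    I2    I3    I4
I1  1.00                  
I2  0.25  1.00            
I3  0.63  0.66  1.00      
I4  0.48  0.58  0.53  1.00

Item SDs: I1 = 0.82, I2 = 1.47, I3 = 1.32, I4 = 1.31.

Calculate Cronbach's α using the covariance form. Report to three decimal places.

Σσ²ᵢ = 0.82² + 1.47² + 1.32² + 1.31² = 6.2918
Covariances σ_ij = r_ij · s_i · s_j:
  σ(I1,I2) = 0.25 × 0.82 × 1.47 = 0.3013
  σ(I1,I3) = 0.63 × 0.82 × 1.32 = 0.6819
  σ(I1,I4) = 0.48 × 0.82 × 1.31 = 0.5156
  σ(I2,I3) = 0.66 × 1.47 × 1.32 = 1.2807
  σ(I2,I4) = 0.58 × 1.47 × 1.31 = 1.1169
  σ(I3,I4) = 0.53 × 1.32 × 1.31 = 0.9165
σ²_T = Σσ²ᵢ + 2·Σσ_ij = 6.2918 + 2 × 4.8129 = 15.9176
α = (4/3)·(1 − 6.2918/15.9176) = 0.806

Cronbach's α = 0.806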